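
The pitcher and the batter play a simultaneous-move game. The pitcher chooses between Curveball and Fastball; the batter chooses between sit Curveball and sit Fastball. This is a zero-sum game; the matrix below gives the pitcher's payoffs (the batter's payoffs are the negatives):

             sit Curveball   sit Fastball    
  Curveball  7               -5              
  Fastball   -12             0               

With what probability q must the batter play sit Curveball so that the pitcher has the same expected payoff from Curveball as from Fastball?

q = 5/24

For the pitcher to be willing to mix, the pitcher must be indifferent between Curveball and Fastball, which pins down the batter's mix.
  the pitcher's payoff to Curveball: q·7 + (1−q)·(-5) = 12q - 5
  the pitcher's payoff to Fastball: q·(-12) + (1−q)·0 = -12q
  12q - 5 = -12q  ⇒  24q = 5  ⇒  q = 5/24.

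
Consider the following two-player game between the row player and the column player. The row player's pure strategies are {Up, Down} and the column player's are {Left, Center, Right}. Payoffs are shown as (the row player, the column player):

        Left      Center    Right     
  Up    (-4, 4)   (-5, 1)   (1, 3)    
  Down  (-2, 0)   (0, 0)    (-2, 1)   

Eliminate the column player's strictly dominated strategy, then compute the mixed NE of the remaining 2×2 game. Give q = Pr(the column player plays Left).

q = 3/5

The column player's strategy Center is strictly dominated by Right: 3 > 1 and 1 > 0. Eliminate Center.
The column player's mix must leave the row player indifferent between Up and Down.
  the row player's expected payoff from Up: q·(-4) + (1−q)·1 = -5q + 1
  the row player's expected payoff from Down: q·(-2) + (1−q)·(-2) = -2
  -5q + 1 = -2  ⇒  -5q = -3  ⇒  q = 3/5.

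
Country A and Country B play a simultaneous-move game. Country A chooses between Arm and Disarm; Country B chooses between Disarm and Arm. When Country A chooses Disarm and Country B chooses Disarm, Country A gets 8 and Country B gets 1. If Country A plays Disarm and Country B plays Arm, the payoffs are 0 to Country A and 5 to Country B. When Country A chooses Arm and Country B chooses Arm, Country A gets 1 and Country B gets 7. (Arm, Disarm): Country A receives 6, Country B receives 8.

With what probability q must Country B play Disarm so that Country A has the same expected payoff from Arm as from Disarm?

In a mixed equilibrium Country A is indifferent between Arm and Disarm; this condition fixes q.
  Country A's payoff from Arm: q·6 + (1−q)·1 = 5q + 1
  Country A's payoff from Disarm: q·8 + (1−q)·0 = 8q
  5q + 1 = 8q  ⇒  -3q = -1  ⇒  q = 1/3.

q = 1/3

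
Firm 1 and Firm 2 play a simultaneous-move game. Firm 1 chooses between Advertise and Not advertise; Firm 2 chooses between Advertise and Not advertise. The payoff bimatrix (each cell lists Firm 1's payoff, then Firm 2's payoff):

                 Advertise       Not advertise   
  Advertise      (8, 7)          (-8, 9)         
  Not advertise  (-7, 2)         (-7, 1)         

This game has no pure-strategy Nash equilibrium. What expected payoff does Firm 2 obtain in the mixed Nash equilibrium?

Set Firm 2's expected payoff from Advertise equal to that from Not advertise:
  Firm 2's expected payoff from Advertise: p·7 + (1−p)·2 = 5p + 2
  Firm 2's expected payoff from Not advertise: p·9 + (1−p)·1 = 8p + 1
  5p + 2 = 8p + 1  ⇒  -3p = -1  ⇒  p = 1/3.
At equilibrium Firm 2 is indifferent across columns, so Firm 2's payoff equals the payoff from Advertise: (1/3)·7 + (2/3)·2 = 11/3.

11/3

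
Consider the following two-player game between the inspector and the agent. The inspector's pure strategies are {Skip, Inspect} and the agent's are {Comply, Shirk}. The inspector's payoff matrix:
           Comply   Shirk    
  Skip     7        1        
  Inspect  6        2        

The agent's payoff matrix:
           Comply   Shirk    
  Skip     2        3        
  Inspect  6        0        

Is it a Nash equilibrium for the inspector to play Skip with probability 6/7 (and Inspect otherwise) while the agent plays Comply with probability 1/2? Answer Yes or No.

Yes

Check the agent's indifference given the inspector's mix p = 6/7:
  payoff from Comply = 18/7; payoff from Shirk = 18/7 — equal.
Check the inspector's indifference given the agent's mix q = 1/2:
  payoff from Skip = 4; payoff from Inspect = 4 — equal.
Both players are indifferent, so neither can profitably deviate.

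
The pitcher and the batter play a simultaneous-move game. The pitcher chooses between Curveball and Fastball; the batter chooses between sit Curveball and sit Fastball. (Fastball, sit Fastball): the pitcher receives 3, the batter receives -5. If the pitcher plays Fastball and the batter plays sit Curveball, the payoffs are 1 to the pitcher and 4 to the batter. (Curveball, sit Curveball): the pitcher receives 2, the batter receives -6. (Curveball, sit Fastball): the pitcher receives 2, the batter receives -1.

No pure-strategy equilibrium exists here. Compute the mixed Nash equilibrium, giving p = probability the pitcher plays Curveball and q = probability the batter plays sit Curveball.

p = 9/14, q = 1/2

The pitcher's mix must leave the batter indifferent between sit Curveball and sit Fastball.
  the batter's expected payoff from sit Curveball: p·(-6) + (1−p)·4 = -10p + 4
  the batter's expected payoff from sit Fastball: p·(-1) + (1−p)·(-5) = 4p - 5
  -10p + 4 = 4p - 5  ⇒  -14p = -9  ⇒  p = 9/14.
Set the pitcher's expected payoff from Curveball equal to that from Fastball:
  the pitcher's expected payoff from Curveball: q·2 + (1−q)·2 = 2
  the pitcher's expected payoff from Fastball: q·1 + (1−q)·3 = -2q + 3
  2 = -2q + 3  ⇒  2q = 1  ⇒  q = 1/2.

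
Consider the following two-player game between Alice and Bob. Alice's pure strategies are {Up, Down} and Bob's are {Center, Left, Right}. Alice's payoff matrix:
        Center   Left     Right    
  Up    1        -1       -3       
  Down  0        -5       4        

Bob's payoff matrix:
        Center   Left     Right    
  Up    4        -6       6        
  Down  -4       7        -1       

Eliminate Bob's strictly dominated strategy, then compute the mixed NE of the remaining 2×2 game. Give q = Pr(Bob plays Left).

q = 7/11

Bob's strategy Center is strictly dominated by Right: 6 > 4 and -1 > -4. Eliminate Center.
For Alice to be willing to mix, Alice must be indifferent between Up and Down, which pins down Bob's mix.
  Alice's expected payoff from Up: q·(-1) + (1−q)·(-3) = 2q - 3
  Alice's expected payoff from Down: q·(-5) + (1−q)·4 = -9q + 4
  2q - 3 = -9q + 4  ⇒  11q = 7  ⇒  q = 7/11.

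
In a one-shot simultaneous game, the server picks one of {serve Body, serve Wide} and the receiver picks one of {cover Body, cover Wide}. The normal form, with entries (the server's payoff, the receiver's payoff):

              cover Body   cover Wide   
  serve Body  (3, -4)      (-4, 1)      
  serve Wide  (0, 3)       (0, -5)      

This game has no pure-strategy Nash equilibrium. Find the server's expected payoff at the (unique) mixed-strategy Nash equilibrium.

In a mixed equilibrium the server is indifferent between serve Body and serve Wide; this condition fixes q.
  the server's payoff to serve Body: q·3 + (1−q)·(-4) = 7q - 4
  the server's payoff to serve Wide: q·0 + (1−q)·0 = 0
  7q - 4 = 0  ⇒  7q = 4  ⇒  q = 4/7.
At equilibrium the server is indifferent across rows, so the server's payoff equals the payoff from serve Body: (4/7)·3 + (3/7)·(-4) = 0.

0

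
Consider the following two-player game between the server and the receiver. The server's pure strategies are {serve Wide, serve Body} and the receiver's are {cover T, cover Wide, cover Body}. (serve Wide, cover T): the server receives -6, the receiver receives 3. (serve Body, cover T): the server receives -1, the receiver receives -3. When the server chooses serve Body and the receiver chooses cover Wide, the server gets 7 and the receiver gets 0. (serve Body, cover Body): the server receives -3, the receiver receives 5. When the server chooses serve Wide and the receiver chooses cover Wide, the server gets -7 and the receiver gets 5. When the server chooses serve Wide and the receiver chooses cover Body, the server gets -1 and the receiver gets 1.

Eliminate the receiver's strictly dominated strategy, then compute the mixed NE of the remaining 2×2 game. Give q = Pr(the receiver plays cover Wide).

q = 1/8

The receiver's strategy cover T is strictly dominated by cover Wide: 5 > 3 and 0 > -3. Eliminate cover T.
For the server to be willing to mix, the server must be indifferent between serve Wide and serve Body, which pins down the receiver's mix.
  the server's expected payoff from serve Wide: q·(-7) + (1−q)·(-1) = -6q - 1
  the server's expected payoff from serve Body: q·7 + (1−q)·(-3) = 10q - 3
  -6q - 1 = 10q - 3  ⇒  -16q = -2  ⇒  q = 1/8.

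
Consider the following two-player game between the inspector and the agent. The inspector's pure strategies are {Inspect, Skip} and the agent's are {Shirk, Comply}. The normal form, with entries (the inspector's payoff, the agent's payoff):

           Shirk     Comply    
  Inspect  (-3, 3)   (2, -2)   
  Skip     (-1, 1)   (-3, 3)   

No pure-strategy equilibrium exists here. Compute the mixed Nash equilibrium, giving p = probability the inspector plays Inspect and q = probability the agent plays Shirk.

The inspector's mix must leave the agent indifferent between Shirk and Comply.
  the agent's expected payoff from Shirk: p·3 + (1−p)·1 = 2p + 1
  the agent's expected payoff from Comply: p·(-2) + (1−p)·3 = -5p + 3
  2p + 1 = -5p + 3  ⇒  7p = 2  ⇒  p = 2/7.
Set the inspector's expected payoff from Inspect equal to that from Skip:
  the inspector's payoff from Inspect: q·(-3) + (1−q)·2 = -5q + 2
  the inspector's payoff from Skip: q·(-1) + (1−q)·(-3) = 2q - 3
  -5q + 2 = 2q - 3  ⇒  -7q = -5  ⇒  q = 5/7.

p = 2/7, q = 5/7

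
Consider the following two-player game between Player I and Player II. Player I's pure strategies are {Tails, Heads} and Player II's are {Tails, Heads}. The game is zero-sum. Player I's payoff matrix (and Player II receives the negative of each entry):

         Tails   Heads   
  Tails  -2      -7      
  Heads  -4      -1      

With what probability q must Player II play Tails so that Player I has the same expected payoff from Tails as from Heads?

For Player I to be willing to mix, Player I must be indifferent between Tails and Heads, which pins down Player II's mix.
  Player I's expected payoff from Tails: q·(-2) + (1−q)·(-7) = 5q - 7
  Player I's expected payoff from Heads: q·(-4) + (1−q)·(-1) = -3q - 1
  5q - 7 = -3q - 1  ⇒  8q = 6  ⇒  q = 3/4.

q = 3/4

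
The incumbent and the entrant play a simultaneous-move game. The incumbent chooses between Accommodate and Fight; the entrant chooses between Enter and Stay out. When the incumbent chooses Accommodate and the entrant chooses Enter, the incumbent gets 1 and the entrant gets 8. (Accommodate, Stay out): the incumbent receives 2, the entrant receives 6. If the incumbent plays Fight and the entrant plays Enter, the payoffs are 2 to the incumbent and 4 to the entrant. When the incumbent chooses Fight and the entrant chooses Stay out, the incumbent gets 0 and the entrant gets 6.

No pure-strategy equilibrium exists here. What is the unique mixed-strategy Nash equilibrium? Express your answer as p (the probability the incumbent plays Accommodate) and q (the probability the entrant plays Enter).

The entrant's indifference between Enter and Stay out determines the incumbent's mixing probability p:
  the entrant's payoff to Enter: p·8 + (1−p)·4 = 4p + 4
  the entrant's payoff to Stay out: p·6 + (1−p)·6 = 6
  4p + 4 = 6  ⇒  4p = 2  ⇒  p = 1/2.
In a mixed equilibrium the incumbent is indifferent between Accommodate and Fight; this condition fixes q.
  the incumbent's payoff from Accommodate: q·1 + (1−q)·2 = -q + 2
  the incumbent's payoff from Fight: q·2 + (1−q)·0 = 2q
  -q + 2 = 2q  ⇒  -3q = -2  ⇒  q = 2/3.

p = 1/2, q = 2/3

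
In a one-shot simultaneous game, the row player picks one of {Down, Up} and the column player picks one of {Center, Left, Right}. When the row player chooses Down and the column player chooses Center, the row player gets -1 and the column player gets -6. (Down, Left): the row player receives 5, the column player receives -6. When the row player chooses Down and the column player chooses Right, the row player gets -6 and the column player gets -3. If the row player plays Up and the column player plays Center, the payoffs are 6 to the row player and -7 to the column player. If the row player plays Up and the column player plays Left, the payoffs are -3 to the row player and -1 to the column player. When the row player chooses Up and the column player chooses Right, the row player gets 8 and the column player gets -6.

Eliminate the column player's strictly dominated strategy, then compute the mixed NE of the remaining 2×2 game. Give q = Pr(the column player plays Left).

q = 7/11

The column player's strategy Center is strictly dominated by Right: -3 > -6 and -6 > -7. Eliminate Center.
The row player's indifference between Down and Up determines the column player's mixing probability q:
  the row player's expected payoff from Down: q·5 + (1−q)·(-6) = 11q - 6
  the row player's expected payoff from Up: q·(-3) + (1−q)·8 = -11q + 8
  11q - 6 = -11q + 8  ⇒  22q = 14  ⇒  q = 7/11.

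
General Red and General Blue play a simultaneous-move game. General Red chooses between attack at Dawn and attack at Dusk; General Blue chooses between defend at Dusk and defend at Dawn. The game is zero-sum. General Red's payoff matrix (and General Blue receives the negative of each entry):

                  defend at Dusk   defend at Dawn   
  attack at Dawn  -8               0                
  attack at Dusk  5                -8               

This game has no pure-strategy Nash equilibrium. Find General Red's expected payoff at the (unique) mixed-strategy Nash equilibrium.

For General Red to be willing to mix, General Red must be indifferent between attack at Dawn and attack at Dusk, which pins down General Blue's mix.
  General Red's payoff to attack at Dawn: q·(-8) + (1−q)·0 = -8q
  General Red's payoff to attack at Dusk: q·5 + (1−q)·(-8) = 13q - 8
  -8q = 13q - 8  ⇒  -21q = -8  ⇒  q = 8/21.
At equilibrium General Red is indifferent across rows, so General Red's payoff equals the payoff from attack at Dawn: (8/21)·(-8) + (13/21)·0 = -64/21.

-64/21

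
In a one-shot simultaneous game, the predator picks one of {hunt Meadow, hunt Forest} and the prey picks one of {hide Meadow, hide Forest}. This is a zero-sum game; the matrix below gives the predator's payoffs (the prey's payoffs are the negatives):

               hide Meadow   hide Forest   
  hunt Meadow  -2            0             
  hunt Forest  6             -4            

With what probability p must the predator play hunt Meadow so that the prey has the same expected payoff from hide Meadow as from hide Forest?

p = 5/6

The predator's mix must leave the prey indifferent between hide Meadow and hide Forest.
  the prey's payoff to hide Meadow: p·2 + (1−p)·(-6) = 8p - 6
  the prey's payoff to hide Forest: p·0 + (1−p)·4 = -4p + 4
  8p - 6 = -4p + 4  ⇒  12p = 10  ⇒  p = 5/6.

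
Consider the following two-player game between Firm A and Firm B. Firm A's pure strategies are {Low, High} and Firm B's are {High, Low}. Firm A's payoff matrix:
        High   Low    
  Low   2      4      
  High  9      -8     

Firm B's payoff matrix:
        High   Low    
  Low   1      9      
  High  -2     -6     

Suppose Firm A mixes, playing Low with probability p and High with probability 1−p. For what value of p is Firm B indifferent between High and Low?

Firm A's mix must leave Firm B indifferent between High and Low.
  Firm B's payoff from High: p·1 + (1−p)·(-2) = 3p - 2
  Firm B's payoff from Low: p·9 + (1−p)·(-6) = 15p - 6
  3p - 2 = 15p - 6  ⇒  -12p = -4  ⇒  p = 1/3.

p = 1/3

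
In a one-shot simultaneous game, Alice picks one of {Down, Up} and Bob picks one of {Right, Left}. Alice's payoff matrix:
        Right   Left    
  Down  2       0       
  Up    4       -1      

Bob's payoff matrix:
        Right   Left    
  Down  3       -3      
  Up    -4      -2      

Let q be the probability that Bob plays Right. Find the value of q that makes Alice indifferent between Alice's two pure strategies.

q = 1/3

Bob's mix must leave Alice indifferent between Down and Up.
  Alice's expected payoff from Down: q·2 + (1−q)·0 = 2q
  Alice's expected payoff from Up: q·4 + (1−q)·(-1) = 5q - 1
  2q = 5q - 1  ⇒  -3q = -1  ⇒  q = 1/3.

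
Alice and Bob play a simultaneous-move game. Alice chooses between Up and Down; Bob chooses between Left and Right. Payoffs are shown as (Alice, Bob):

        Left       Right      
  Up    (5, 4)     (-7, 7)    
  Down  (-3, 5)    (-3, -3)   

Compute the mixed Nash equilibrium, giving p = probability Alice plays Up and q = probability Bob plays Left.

Set Bob's expected payoff from Left equal to that from Right:
  Bob's payoff from Left: p·4 + (1−p)·5 = -p + 5
  Bob's payoff from Right: p·7 + (1−p)·(-3) = 10p - 3
  -p + 5 = 10p - 3  ⇒  -11p = -8  ⇒  p = 8/11.
Alice's indifference between Up and Down determines Bob's mixing probability q:
  Alice's expected payoff from Up: q·5 + (1−q)·(-7) = 12q - 7
  Alice's expected payoff from Down: q·(-3) + (1−q)·(-3) = -3
  12q - 7 = -3  ⇒  12q = 4  ⇒  q = 1/3.

p = 8/11, q = 1/3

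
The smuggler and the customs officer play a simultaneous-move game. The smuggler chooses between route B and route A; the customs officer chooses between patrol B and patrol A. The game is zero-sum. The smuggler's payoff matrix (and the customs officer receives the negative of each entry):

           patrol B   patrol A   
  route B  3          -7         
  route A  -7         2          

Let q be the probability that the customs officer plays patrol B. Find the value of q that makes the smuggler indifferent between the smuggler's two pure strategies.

q = 9/19

Set the smuggler's expected payoff from route B equal to that from route A:
  the smuggler's expected payoff from route B: q·3 + (1−q)·(-7) = 10q - 7
  the smuggler's expected payoff from route A: q·(-7) + (1−q)·2 = -9q + 2
  10q - 7 = -9q + 2  ⇒  19q = 9  ⇒  q = 9/19.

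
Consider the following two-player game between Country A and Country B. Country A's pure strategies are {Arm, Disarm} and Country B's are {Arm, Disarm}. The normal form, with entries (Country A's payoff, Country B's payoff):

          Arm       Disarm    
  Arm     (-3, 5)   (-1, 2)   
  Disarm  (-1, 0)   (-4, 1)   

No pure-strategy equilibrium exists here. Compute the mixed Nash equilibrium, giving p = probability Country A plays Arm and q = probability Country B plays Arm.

For Country B to be willing to mix, Country B must be indifferent between Arm and Disarm, which pins down Country A's mix.
  Country B's payoff from Arm: p·5 + (1−p)·0 = 5p
  Country B's payoff from Disarm: p·2 + (1−p)·1 = p + 1
  5p = p + 1  ⇒  4p = 1  ⇒  p = 1/4.
In a mixed equilibrium Country A is indifferent between Arm and Disarm; this condition fixes q.
  Country A's payoff to Arm: q·(-3) + (1−q)·(-1) = -2q - 1
  Country A's payoff to Disarm: q·(-1) + (1−q)·(-4) = 3q - 4
  -2q - 1 = 3q - 4  ⇒  -5q = -3  ⇒  q = 3/5.

p = 1/4, q = 3/5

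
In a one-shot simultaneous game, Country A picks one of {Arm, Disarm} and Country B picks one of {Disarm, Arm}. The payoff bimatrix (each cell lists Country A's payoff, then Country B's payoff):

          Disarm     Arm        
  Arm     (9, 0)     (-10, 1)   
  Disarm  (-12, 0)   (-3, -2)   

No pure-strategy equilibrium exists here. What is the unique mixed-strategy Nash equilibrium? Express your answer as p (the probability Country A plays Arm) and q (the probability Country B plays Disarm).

Country A's mix must leave Country B indifferent between Disarm and Arm.
  Country B's payoff from Disarm: p·0 + (1−p)·0 = 0
  Country B's payoff from Arm: p·1 + (1−p)·(-2) = 3p - 2
  0 = 3p - 2  ⇒  -3p = -2  ⇒  p = 2/3.
Country B's mix must leave Country A indifferent between Arm and Disarm.
  Country A's payoff from Arm: q·9 + (1−q)·(-10) = 19q - 10
  Country A's payoff from Disarm: q·(-12) + (1−q)·(-3) = -9q - 3
  19q - 10 = -9q - 3  ⇒  28q = 7  ⇒  q = 1/4.

p = 2/3, q = 1/4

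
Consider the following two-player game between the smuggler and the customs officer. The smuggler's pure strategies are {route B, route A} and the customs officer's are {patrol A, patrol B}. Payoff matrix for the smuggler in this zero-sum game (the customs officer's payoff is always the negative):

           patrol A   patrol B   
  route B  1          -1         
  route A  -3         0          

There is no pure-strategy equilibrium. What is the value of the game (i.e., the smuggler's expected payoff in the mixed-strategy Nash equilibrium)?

v = -3/5

Set the smuggler's expected payoff from route B equal to that from route A:
  the smuggler's expected payoff from route B: q·1 + (1−q)·(-1) = 2q - 1
  the smuggler's expected payoff from route A: q·(-3) + (1−q)·0 = -3q
  2q - 1 = -3q  ⇒  5q = 1  ⇒  q = 1/5.
The value is the smuggler's expected payoff against this mix (using route B): (1/5)·1 + (4/5)·(-1) = -3/5.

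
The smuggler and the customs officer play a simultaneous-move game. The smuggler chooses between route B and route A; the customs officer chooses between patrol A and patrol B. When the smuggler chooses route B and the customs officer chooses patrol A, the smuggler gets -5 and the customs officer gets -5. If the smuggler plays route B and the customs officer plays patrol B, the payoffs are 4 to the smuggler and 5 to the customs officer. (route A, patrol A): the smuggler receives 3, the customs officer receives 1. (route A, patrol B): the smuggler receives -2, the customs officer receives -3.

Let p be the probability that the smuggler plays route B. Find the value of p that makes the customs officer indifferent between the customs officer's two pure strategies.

p = 2/7

In a mixed equilibrium the customs officer is indifferent between patrol A and patrol B; this condition fixes p.
  the customs officer's payoff to patrol A: p·(-5) + (1−p)·1 = -6p + 1
  the customs officer's payoff to patrol B: p·5 + (1−p)·(-3) = 8p - 3
  -6p + 1 = 8p - 3  ⇒  -14p = -4  ⇒  p = 2/7.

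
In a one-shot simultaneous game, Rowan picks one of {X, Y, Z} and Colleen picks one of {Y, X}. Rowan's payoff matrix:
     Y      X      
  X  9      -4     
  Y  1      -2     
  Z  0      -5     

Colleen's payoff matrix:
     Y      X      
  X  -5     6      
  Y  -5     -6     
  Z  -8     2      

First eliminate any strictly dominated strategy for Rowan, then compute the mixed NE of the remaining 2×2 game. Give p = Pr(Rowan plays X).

p = 1/12

Rowan's strategy Z is strictly dominated by Y: 1 > 0 and -2 > -5. Eliminate Z.
Rowan's mix must leave Colleen indifferent between Y and X.
  Colleen's expected payoff from Y: p·(-5) + (1−p)·(-5) = -5
  Colleen's expected payoff from X: p·6 + (1−p)·(-6) = 12p - 6
  -5 = 12p - 6  ⇒  -12p = -1  ⇒  p = 1/12.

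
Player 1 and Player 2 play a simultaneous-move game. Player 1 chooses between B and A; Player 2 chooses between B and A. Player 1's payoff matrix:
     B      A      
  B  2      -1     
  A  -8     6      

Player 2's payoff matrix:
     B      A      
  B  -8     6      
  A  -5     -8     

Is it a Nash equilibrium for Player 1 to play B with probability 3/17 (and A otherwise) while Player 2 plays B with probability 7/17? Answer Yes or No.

Check Player 2's indifference given Player 1's mix p = 3/17:
  payoff from B = -94/17; payoff from A = -94/17 — equal.
Check Player 1's indifference given Player 2's mix q = 7/17:
  payoff from B = 4/17; payoff from A = 4/17 — equal.
Both players are indifferent, so neither can profitably deviate.

Yes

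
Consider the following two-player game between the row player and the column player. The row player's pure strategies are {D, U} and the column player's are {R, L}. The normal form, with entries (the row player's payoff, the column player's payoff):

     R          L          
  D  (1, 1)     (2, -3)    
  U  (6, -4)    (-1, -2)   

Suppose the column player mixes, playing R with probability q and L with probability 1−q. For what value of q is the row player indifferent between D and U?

The column player's mix must leave the row player indifferent between D and U.
  the row player's payoff to D: q·1 + (1−q)·2 = -q + 2
  the row player's payoff to U: q·6 + (1−q)·(-1) = 7q - 1
  -q + 2 = 7q - 1  ⇒  -8q = -3  ⇒  q = 3/8.

q = 3/8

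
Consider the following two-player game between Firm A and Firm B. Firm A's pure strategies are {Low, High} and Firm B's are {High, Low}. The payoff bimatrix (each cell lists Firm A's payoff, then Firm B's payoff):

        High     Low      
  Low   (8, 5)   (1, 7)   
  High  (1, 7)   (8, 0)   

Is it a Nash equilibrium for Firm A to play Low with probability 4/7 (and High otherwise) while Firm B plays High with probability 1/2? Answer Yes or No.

No

Given Firm A's mix p = 4/7, Firm B's payoff from High is 41/7 but from Low is 4. Firm B strictly prefers High, so Firm B would not mix.
So the proposed profile is not a Nash equilibrium.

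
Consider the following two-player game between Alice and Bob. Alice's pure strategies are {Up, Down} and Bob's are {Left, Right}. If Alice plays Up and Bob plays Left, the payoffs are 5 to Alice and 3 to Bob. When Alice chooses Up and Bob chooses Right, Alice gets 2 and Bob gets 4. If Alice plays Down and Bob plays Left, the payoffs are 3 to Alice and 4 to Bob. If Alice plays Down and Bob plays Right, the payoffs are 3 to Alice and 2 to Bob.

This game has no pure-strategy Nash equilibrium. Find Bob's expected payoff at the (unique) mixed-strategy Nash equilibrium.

10/3

Set Bob's expected payoff from Left equal to that from Right:
  Bob's payoff to Left: p·3 + (1−p)·4 = -p + 4
  Bob's payoff to Right: p·4 + (1−p)·2 = 2p + 2
  -p + 4 = 2p + 2  ⇒  -3p = -2  ⇒  p = 2/3.
At equilibrium Bob is indifferent across columns, so Bob's payoff equals the payoff from Left: (2/3)·3 + (1/3)·4 = 10/3.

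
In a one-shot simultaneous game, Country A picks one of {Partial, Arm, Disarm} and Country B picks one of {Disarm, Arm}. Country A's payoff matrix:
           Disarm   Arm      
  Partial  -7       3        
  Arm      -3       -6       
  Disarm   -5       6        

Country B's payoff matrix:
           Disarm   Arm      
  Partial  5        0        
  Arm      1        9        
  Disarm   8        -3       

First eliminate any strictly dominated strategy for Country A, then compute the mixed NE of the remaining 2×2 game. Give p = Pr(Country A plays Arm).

p = 11/19

Country A's strategy Partial is strictly dominated by Disarm: -5 > -7 and 6 > 3. Eliminate Partial.
Country A's mix must leave Country B indifferent between Disarm and Arm.
  Country B's payoff to Disarm: p·1 + (1−p)·8 = -7p + 8
  Country B's payoff to Arm: p·9 + (1−p)·(-3) = 12p - 3
  -7p + 8 = 12p - 3  ⇒  -19p = -11  ⇒  p = 11/19.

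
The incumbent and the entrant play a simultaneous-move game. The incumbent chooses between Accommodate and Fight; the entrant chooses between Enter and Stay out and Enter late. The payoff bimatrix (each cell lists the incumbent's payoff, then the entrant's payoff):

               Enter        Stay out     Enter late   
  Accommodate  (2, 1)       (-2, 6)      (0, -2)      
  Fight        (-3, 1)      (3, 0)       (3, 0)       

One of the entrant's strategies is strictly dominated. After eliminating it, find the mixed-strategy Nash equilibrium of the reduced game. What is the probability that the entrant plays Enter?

The entrant's strategy Enter late is strictly dominated by Enter: 1 > -2 and 1 > 0. Eliminate Enter late.
For the incumbent to be willing to mix, the incumbent must be indifferent between Accommodate and Fight, which pins down the entrant's mix.
  the incumbent's payoff to Accommodate: q·2 + (1−q)·(-2) = 4q - 2
  the incumbent's payoff to Fight: q·(-3) + (1−q)·3 = -6q + 3
  4q - 2 = -6q + 3  ⇒  10q = 5  ⇒  q = 1/2.

q = 1/2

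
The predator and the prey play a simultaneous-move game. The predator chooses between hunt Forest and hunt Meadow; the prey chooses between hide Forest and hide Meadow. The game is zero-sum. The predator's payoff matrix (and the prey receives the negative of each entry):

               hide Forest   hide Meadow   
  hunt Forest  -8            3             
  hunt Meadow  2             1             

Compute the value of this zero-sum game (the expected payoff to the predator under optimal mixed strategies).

The prey's mix must leave the predator indifferent between hunt Forest and hunt Meadow.
  the predator's payoff from hunt Forest: q·(-8) + (1−q)·3 = -11q + 3
  the predator's payoff from hunt Meadow: q·2 + (1−q)·1 = q + 1
  -11q + 3 = q + 1  ⇒  -12q = -2  ⇒  q = 1/6.
The value is the predator's expected payoff against this mix (using hunt Forest): (1/6)·(-8) + (5/6)·3 = 7/6.

v = 7/6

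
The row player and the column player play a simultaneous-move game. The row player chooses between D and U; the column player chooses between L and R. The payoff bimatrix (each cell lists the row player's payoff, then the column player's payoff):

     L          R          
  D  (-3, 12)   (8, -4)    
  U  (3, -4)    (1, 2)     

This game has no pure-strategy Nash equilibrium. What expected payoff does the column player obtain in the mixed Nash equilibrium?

In a mixed equilibrium the column player is indifferent between L and R; this condition fixes p.
  the column player's payoff from L: p·12 + (1−p)·(-4) = 16p - 4
  the column player's payoff from R: p·(-4) + (1−p)·2 = -6p + 2
  16p - 4 = -6p + 2  ⇒  22p = 6  ⇒  p = 3/11.
At equilibrium the column player is indifferent across columns, so the column player's payoff equals the payoff from L: (3/11)·12 + (8/11)·(-4) = 4/11.

4/11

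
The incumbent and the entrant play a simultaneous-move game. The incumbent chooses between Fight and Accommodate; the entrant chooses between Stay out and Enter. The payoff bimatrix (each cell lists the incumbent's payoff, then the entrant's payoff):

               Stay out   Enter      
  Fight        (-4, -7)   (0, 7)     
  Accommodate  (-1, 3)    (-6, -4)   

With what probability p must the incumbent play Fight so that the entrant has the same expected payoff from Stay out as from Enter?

Set the entrant's expected payoff from Stay out equal to that from Enter:
  the entrant's payoff to Stay out: p·(-7) + (1−p)·3 = -10p + 3
  the entrant's payoff to Enter: p·7 + (1−p)·(-4) = 11p - 4
  -10p + 3 = 11p - 4  ⇒  -21p = -7  ⇒  p = 1/3.

p = 1/3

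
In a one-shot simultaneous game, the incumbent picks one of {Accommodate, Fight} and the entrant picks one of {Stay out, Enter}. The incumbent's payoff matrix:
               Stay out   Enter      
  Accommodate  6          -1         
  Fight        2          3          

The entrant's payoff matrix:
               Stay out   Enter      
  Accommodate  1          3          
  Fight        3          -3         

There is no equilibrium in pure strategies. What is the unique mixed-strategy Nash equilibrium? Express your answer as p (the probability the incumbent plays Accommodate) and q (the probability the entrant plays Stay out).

For the entrant to be willing to mix, the entrant must be indifferent between Stay out and Enter, which pins down the incumbent's mix.
  the entrant's expected payoff from Stay out: p·1 + (1−p)·3 = -2p + 3
  the entrant's expected payoff from Enter: p·3 + (1−p)·(-3) = 6p - 3
  -2p + 3 = 6p - 3  ⇒  -8p = -6  ⇒  p = 3/4.
In a mixed equilibrium the incumbent is indifferent between Accommodate and Fight; this condition fixes q.
  the incumbent's expected payoff from Accommodate: q·6 + (1−q)·(-1) = 7q - 1
  the incumbent's expected payoff from Fight: q·2 + (1−q)·3 = -q + 3
  7q - 1 = -q + 3  ⇒  8q = 4  ⇒  q = 1/2.

p = 3/4, q = 1/2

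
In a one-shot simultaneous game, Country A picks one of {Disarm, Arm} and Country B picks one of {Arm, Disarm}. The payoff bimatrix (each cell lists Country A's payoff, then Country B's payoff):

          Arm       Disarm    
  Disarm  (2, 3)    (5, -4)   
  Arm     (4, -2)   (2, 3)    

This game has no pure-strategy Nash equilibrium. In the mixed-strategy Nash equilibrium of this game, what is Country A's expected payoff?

Country B's mix must leave Country A indifferent between Disarm and Arm.
  Country A's expected payoff from Disarm: q·2 + (1−q)·5 = -3q + 5
  Country A's expected payoff from Arm: q·4 + (1−q)·2 = 2q + 2
  -3q + 5 = 2q + 2  ⇒  -5q = -3  ⇒  q = 3/5.
At equilibrium Country A is indifferent across rows, so Country A's payoff equals the payoff from Disarm: (3/5)·2 + (2/5)·5 = 16/5.

16/5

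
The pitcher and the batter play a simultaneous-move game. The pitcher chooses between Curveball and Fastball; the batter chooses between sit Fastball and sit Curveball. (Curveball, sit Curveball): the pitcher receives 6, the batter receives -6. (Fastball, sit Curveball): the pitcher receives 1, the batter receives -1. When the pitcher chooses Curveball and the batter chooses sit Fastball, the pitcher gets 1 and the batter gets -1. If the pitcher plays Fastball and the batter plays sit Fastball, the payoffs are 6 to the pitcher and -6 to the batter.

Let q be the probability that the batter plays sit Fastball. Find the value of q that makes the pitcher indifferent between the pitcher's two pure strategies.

q = 1/2

Set the pitcher's expected payoff from Curveball equal to that from Fastball:
  the pitcher's payoff to Curveball: q·1 + (1−q)·6 = -5q + 6
  the pitcher's payoff to Fastball: q·6 + (1−q)·1 = 5q + 1
  -5q + 6 = 5q + 1  ⇒  -10q = -5  ⇒  q = 1/2.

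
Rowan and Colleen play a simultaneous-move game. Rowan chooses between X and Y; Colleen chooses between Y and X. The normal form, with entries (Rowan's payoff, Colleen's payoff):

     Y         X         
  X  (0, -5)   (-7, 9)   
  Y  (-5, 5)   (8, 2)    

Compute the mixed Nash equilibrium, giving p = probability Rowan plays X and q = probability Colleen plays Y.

In a mixed equilibrium Colleen is indifferent between Y and X; this condition fixes p.
  Colleen's payoff from Y: p·(-5) + (1−p)·5 = -10p + 5
  Colleen's payoff from X: p·9 + (1−p)·2 = 7p + 2
  -10p + 5 = 7p + 2  ⇒  -17p = -3  ⇒  p = 3/17.
Set Rowan's expected payoff from X equal to that from Y:
  Rowan's expected payoff from X: q·0 + (1−q)·(-7) = 7q - 7
  Rowan's expected payoff from Y: q·(-5) + (1−q)·8 = -13q + 8
  7q - 7 = -13q + 8  ⇒  20q = 15  ⇒  q = 3/4.

p = 3/17, q = 3/4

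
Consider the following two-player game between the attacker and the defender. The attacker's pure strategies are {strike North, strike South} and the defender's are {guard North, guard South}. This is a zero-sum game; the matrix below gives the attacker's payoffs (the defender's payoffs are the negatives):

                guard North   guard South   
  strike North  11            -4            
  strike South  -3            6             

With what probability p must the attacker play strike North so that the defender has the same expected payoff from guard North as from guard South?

For the defender to be willing to mix, the defender must be indifferent between guard North and guard South, which pins down the attacker's mix.
  the defender's payoff from guard North: p·(-11) + (1−p)·3 = -14p + 3
  the defender's payoff from guard South: p·4 + (1−p)·(-6) = 10p - 6
  -14p + 3 = 10p - 6  ⇒  -24p = -9  ⇒  p = 3/8.

p = 3/8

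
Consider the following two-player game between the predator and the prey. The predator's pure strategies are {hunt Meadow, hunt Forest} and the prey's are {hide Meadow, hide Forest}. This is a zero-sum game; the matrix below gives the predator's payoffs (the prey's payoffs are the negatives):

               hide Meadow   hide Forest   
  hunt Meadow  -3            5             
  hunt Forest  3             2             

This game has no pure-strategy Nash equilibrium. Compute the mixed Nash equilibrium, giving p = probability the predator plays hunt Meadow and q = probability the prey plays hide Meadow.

For the prey to be willing to mix, the prey must be indifferent between hide Meadow and hide Forest, which pins down the predator's mix.
  the prey's payoff from hide Meadow: p·3 + (1−p)·(-3) = 6p - 3
  the prey's payoff from hide Forest: p·(-5) + (1−p)·(-2) = -3p - 2
  6p - 3 = -3p - 2  ⇒  9p = 1  ⇒  p = 1/9.
In a mixed equilibrium the predator is indifferent between hunt Meadow and hunt Forest; this condition fixes q.
  the predator's payoff to hunt Meadow: q·(-3) + (1−q)·5 = -8q + 5
  the predator's payoff to hunt Forest: q·3 + (1−q)·2 = q + 2
  -8q + 5 = q + 2  ⇒  -9q = -3  ⇒  q = 1/3.

p = 1/9, q = 1/3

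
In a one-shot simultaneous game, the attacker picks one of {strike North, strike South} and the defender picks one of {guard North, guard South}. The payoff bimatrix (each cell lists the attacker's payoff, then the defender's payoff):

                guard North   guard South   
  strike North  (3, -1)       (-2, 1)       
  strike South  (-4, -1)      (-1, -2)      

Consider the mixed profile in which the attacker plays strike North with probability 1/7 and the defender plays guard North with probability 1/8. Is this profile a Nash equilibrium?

Given the attacker's mix p = 1/7, the defender's payoff from guard North is -1 but from guard South is -11/7. The defender strictly prefers guard North, so the defender would not mix.
So the proposed profile is not a Nash equilibrium.

No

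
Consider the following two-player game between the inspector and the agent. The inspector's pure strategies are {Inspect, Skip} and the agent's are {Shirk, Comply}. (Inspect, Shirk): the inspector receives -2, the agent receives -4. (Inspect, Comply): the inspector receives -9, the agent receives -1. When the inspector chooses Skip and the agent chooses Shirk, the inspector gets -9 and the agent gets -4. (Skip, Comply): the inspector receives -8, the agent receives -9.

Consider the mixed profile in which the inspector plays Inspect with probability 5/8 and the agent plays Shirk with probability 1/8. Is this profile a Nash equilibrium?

Yes

Check the agent's indifference given the inspector's mix p = 5/8:
  payoff from Shirk = -4; payoff from Comply = -4 — equal.
Check the inspector's indifference given the agent's mix q = 1/8:
  payoff from Inspect = -65/8; payoff from Skip = -65/8 — equal.
Both players are indifferent, so neither can profitably deviate.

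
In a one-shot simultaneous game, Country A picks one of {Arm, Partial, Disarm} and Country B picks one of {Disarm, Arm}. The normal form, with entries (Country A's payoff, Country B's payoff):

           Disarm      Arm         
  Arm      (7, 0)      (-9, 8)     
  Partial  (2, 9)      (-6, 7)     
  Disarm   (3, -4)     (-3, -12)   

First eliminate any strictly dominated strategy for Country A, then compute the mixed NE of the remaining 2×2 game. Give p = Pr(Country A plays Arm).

p = 1/2

Country A's strategy Partial is strictly dominated by Disarm: 3 > 2 and -3 > -6. Eliminate Partial.
In a mixed equilibrium Country B is indifferent between Disarm and Arm; this condition fixes p.
  Country B's payoff to Disarm: p·0 + (1−p)·(-4) = 4p - 4
  Country B's payoff to Arm: p·8 + (1−p)·(-12) = 20p - 12
  4p - 4 = 20p - 12  ⇒  -16p = -8  ⇒  p = 1/2.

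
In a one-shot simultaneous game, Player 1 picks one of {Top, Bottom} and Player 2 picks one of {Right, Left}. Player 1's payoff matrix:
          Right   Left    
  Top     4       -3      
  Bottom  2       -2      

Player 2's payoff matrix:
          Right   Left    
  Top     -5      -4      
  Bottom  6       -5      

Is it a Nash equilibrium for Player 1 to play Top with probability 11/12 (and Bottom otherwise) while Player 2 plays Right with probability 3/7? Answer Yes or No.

No

Given Player 2's mix q = 3/7, Player 1's payoff from Top is 0 but from Bottom is -2/7. Player 1 strictly prefers Top, so Player 1 would not mix.
So the proposed profile is not a Nash equilibrium.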